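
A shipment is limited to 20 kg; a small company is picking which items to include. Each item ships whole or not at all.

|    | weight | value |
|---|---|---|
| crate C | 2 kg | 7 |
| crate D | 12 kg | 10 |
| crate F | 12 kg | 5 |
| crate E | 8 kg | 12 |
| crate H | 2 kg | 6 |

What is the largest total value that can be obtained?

crate C + crate D + crate H: weight 2 + 12 + 2 = 16 ≤ 20, value 7 + 10 + 6 = 23.
crate D + crate E: weight 12 + 8 = 20 ≤ 20, value 10 + 12 = 22.
crate C + crate E + crate H: weight 2 + 8 + 2 = 12 ≤ 20, value 7 + 12 + 6 = 25.
Best is crate C, crate E, and crate H with total value 25.

25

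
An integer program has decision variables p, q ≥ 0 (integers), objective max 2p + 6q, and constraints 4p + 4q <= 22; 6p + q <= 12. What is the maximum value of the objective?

(p,q)=(0,5) is feasible, giving 30.
(p,q)=(1,4) is feasible, giving 26.
(p,q)=(0,4) is feasible, giving 24.
No feasible integer point exceeds 30.

30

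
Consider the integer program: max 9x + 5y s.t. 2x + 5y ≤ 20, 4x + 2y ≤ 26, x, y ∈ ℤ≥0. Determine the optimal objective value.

The continuous relaxation peaks at (5.62, 1.75) with value 59.38; rounding to a feasible lattice point costs some objective.
(x,y)=(6,1): 2·6+5·1=17≤20, 4·6+2·1=26≤26, objective 59.
(x,y)=(5,2): 2·5+5·2=20≤20, 4·5+2·2=24≤26, objective 55.
Maximum is 59 at (x,y)=(6,1).

59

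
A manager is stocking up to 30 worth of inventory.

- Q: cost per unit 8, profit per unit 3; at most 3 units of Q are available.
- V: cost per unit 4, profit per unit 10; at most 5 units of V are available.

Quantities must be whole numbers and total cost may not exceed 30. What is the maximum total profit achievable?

53

1×Q and 5×V: cost 28 ≤ 30, profit 1·3 + 5·10 = 53.
5×V: cost 20 ≤ 30, profit 5·10 = 50.
Best is 53.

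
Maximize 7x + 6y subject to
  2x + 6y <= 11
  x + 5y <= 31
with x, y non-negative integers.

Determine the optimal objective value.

The continuous relaxation peaks at (5.5, 0) with value 38.50; rounding to a feasible lattice point costs some objective.
(x,y)=(5,0): 2·5+6·0=10≤11, 1·5+5·0=5≤31, objective 35.
(x,y)=(4,0): 2·4+6·0=8≤11, 1·4+5·0=4≤31, objective 28.
Maximum is 35 at (x,y)=(5,0).

35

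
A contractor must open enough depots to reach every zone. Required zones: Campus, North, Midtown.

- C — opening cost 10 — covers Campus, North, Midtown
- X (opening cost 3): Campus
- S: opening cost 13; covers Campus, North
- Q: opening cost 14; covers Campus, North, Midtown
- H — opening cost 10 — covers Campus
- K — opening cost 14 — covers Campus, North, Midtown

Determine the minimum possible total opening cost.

10

C alone covers Campus, North, Midtown — every zone.
Total opening cost: 10.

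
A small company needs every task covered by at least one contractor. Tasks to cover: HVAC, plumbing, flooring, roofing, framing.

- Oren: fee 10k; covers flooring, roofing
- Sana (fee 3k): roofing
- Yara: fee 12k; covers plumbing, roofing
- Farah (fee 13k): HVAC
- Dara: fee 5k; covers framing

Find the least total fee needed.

Choose Oren, Yara, Farah, and Dara: together they cover HVAC, plumbing, flooring, roofing, framing — every task.
Total fee: 10 + 12 + 13 + 5 = 40.

40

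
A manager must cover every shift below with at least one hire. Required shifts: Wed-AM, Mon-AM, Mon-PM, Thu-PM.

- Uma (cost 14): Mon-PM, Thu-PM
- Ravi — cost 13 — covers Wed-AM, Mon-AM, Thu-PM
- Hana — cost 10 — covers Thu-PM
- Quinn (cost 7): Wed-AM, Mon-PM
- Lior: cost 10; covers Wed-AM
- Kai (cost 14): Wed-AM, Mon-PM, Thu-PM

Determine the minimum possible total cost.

20

This is an integer covering problem.
Choose Ravi and Quinn: together they cover Wed-AM, Mon-AM, Mon-PM, Thu-PM — every shift.
Total cost: 13 + 7 = 20.
No cover costs less than 20.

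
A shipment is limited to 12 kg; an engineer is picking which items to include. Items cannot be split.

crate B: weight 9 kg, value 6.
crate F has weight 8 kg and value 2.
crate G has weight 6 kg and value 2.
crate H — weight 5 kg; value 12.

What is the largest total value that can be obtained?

This is an integer program with binary decision variables.
crate H: weight 5 ≤ 12, value 12.
crate G + crate H: weight 6 + 5 = 11 ≤ 12, value 2 + 12 = 14.
Best is crate G and crate H with total value 14.

14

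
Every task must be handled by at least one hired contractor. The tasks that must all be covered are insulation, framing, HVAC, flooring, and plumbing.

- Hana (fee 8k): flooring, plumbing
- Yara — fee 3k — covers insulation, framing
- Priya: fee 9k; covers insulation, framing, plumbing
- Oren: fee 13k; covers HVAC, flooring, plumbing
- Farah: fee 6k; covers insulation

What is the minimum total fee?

This is an integer covering problem.
The greedy cost-per-new-task heuristic would pick Yara, Hana, and Oren for 24, but a cheaper cover exists.
Choose Yara and Oren: together they cover insulation, framing, HVAC, flooring, plumbing — every task.
Total fee: 3 + 13 = 16.
No cover costs less than 16.

16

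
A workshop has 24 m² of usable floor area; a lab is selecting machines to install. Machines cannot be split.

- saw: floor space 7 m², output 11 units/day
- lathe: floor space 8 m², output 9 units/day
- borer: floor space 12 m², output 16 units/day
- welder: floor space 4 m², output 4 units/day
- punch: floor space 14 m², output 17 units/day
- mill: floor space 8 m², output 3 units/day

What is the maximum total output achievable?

lathe + borer + welder: floor space 8 + 12 + 4 = 24 ≤ 24, output 9 + 16 + 4 = 29.
saw + punch: floor space 7 + 14 = 21 ≤ 24, output 11 + 17 = 28.
saw + borer + welder: floor space 7 + 12 + 4 = 23 ≤ 24, output 11 + 16 + 4 = 31.
Best is saw, borer, and welder with total output 31.

31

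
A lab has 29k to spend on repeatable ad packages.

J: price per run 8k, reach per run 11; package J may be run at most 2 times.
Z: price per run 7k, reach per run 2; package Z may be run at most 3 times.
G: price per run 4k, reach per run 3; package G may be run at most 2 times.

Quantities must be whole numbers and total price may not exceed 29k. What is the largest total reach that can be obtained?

28

J has the best ratio (11/8); taking only J gives at most 2×11 = 22 (stopped by the supply cap of 2).
Mixing does better — 2×J and 2×G: price 24 ≤ 29, reach 2·11 + 2·3 = 28.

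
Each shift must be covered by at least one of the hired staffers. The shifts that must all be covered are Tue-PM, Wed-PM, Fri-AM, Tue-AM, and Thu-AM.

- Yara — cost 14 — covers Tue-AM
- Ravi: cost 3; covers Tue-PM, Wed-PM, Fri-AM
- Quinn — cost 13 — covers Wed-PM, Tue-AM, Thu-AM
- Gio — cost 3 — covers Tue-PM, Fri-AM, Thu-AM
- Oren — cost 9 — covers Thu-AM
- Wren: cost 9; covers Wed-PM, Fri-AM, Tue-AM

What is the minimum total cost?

12

Choose Gio and Wren: together they cover Tue-PM, Wed-PM, Fri-AM, Tue-AM, Thu-AM — every shift.
Total cost: 3 + 9 = 12.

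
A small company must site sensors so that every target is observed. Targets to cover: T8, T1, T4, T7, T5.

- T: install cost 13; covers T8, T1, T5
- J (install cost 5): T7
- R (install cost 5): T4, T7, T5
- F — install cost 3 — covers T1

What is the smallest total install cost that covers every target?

18

Choose T and R: together they cover T8, T1, T4, T7, T5 — every target.
Total install cost: 13 + 5 = 18.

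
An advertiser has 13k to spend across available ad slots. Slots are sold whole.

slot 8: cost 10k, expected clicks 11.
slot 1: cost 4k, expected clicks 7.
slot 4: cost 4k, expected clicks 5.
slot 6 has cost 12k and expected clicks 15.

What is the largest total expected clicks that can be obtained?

15

slot 1 + slot 4: cost 4 + 4 = 8 ≤ 13, expected clicks 7 + 5 = 12.
slot 6: cost 12 ≤ 13, expected clicks 15.
slot 8: cost 10 ≤ 13, expected clicks 11.
Best is slot 6 with total expected clicks 15.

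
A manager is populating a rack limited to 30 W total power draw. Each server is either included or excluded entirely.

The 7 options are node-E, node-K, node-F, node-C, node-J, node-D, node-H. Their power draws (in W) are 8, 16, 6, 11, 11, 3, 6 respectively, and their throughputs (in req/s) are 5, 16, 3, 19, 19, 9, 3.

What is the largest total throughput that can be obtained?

47

Allowing fractional choices, the relaxed optimum would be about 52.0, but servers are indivisible.
node-K + node-C + node-D: power draw 16 + 11 + 3 = 30 ≤ 30, throughput 16 + 19 + 9 = 44.
node-C + node-J + node-D: power draw 11 + 11 + 3 = 25 ≤ 30, throughput 19 + 19 + 9 = 47.
node-K + node-J + node-D: power draw 16 + 11 + 3 = 30 ≤ 30, throughput 16 + 19 + 9 = 44.
Best is node-C, node-J, and node-D with total throughput 47.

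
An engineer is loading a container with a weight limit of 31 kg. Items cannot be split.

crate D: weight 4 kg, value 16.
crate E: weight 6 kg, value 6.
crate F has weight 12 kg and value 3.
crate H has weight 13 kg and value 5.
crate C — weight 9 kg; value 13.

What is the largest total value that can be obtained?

38

Allowing fractional choices, the relaxed optimum would be about 39.6, but items are indivisible.
crate D + crate E + crate C: weight 4 + 6 + 9 = 19 ≤ 31, value 16 + 6 + 13 = 35.
crate D + crate H + crate C: weight 4 + 13 + 9 = 26 ≤ 31, value 16 + 5 + 13 = 34.
crate D + crate E + crate F + crate C: weight 4 + 6 + 12 + 9 = 31 ≤ 31, value 16 + 6 + 3 + 13 = 38.
Best is crate D, crate E, crate F, and crate C with total value 38.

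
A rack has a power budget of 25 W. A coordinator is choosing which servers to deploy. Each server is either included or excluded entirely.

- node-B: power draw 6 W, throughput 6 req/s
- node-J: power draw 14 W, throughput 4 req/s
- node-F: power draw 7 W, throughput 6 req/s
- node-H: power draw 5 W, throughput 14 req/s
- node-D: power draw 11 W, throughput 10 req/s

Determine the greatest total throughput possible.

30

This is an integer program with binary decision variables.
node-F + node-H + node-D: power draw 7 + 5 + 11 = 23 ≤ 25, throughput 6 + 14 + 10 = 30.
node-B + node-F + node-H: power draw 6 + 7 + 5 = 18 ≤ 25, throughput 6 + 6 + 14 = 26.
node-B + node-H + node-D: power draw 6 + 5 + 11 = 22 ≤ 25, throughput 6 + 14 + 10 = 30.
The maximum throughput is 30; one optimal choice is node-B, node-H, and node-D.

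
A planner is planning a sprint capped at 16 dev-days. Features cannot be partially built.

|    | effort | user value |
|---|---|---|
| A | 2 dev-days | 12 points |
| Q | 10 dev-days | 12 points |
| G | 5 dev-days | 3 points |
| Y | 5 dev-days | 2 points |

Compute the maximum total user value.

Treat it as a binary knapsack problem.
Allowing fractional choices, the relaxed optimum would be about 26.4, but features are indivisible.
A + G + Y: effort 2 + 5 + 5 = 12 ≤ 16, user value 12 + 3 + 2 = 17.
A + Q: effort 2 + 10 = 12 ≤ 16, user value 12 + 12 = 24.
Best is A and Q with total user value 24.

24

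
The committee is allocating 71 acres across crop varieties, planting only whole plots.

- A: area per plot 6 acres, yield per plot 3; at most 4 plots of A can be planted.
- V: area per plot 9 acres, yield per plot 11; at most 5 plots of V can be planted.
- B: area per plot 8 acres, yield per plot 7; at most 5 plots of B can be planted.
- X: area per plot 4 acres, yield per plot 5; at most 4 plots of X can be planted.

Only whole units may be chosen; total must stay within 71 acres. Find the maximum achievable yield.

82

X has the best ratio (5/4); taking only X gives at most 4×5 = 20 (stopped by the supply cap of 4).
Mixing does better — 5×V, 1×B, and 4×X: area 69 ≤ 71, yield 5·11 + 1·7 + 4·5 = 82.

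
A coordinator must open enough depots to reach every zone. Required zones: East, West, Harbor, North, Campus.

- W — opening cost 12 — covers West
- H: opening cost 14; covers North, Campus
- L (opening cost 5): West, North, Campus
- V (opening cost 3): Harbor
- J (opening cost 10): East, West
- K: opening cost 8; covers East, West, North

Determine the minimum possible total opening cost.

Choose L, V, and K: together they cover East, West, Harbor, North, Campus — every zone.
Total opening cost: 5 + 3 + 8 = 16.

16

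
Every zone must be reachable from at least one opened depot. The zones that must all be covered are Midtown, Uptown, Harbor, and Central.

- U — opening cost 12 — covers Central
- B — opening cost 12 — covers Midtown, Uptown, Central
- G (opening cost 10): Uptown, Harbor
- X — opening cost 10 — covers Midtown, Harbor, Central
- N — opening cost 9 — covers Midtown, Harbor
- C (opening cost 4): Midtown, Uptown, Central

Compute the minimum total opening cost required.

13

Choose N and C: together they cover Midtown, Uptown, Harbor, Central — every zone.
Total opening cost: 9 + 4 = 13.
No cover costs less than 13.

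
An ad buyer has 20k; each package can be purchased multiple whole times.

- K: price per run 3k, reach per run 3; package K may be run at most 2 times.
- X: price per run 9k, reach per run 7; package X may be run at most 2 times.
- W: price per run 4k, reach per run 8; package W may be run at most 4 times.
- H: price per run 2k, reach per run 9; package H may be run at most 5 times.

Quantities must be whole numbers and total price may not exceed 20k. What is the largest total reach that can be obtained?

This is a bounded integer knapsack.
H has the best ratio (9/2); taking only H gives at most 5×9 = 45 (stopped by the supply cap of 5).
Mixing does better — 2×W and 5×H: price 18 ≤ 20, reach 2·8 + 5·9 = 61.

61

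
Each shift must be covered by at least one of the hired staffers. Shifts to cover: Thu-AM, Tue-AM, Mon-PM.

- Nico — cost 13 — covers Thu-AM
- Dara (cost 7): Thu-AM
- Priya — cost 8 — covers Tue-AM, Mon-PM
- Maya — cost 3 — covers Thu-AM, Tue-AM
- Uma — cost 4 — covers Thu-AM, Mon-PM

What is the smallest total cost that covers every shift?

This is a weighted set-cover instance.
Choose Maya and Uma: together they cover Thu-AM, Tue-AM, Mon-PM — every shift.
Total cost: 3 + 4 = 7.
No cover costs less than 7.

7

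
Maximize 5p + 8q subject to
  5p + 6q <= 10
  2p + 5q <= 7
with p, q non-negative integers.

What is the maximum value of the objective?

(p,q)=(2,0) is feasible, giving 10.
(p,q)=(0,1) is feasible, giving 8.
Maximum is 10 at (p,q)=(2,0).

10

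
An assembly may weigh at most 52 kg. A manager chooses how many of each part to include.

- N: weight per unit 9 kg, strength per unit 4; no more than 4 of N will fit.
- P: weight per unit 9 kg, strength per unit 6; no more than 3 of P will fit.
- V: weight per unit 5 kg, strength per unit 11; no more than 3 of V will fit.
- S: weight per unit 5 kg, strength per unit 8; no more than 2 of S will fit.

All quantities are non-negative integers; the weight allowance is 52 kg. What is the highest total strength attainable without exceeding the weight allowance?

3×P, 3×V, and 2×S: weight 52 ≤ 52, strength 3·6 + 3·11 + 2·8 = 67.
1×N, 2×P, 3×V, and 2×S: weight 52 ≤ 52, strength 1·4 + 2·6 + 3·11 + 2·8 = 65.
Best is 67.

67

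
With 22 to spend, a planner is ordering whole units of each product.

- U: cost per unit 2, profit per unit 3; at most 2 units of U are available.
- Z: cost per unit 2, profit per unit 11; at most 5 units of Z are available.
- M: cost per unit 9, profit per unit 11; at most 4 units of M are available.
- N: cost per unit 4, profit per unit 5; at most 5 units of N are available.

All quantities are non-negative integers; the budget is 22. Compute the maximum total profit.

5×Z and 3×N: cost 22 ≤ 22, profit 5·11 + 3·5 = 70.
2×U, 5×Z, and 2×N: cost 22 ≤ 22, profit 2·3 + 5·11 + 2·5 = 71.
Best is 71.

71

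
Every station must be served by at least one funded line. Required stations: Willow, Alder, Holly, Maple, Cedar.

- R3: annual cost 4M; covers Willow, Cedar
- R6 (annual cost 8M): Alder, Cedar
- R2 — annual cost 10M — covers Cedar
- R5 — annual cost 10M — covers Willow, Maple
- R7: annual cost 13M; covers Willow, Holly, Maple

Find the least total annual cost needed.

21

The greedy cost-per-new-station heuristic would pick R3, R7, and R6 for 25, but a cheaper cover exists.
Choose R6 and R7: together they cover Willow, Alder, Holly, Maple, Cedar — every station.
Total annual cost: 8 + 13 = 21.
No cover costs less than 21.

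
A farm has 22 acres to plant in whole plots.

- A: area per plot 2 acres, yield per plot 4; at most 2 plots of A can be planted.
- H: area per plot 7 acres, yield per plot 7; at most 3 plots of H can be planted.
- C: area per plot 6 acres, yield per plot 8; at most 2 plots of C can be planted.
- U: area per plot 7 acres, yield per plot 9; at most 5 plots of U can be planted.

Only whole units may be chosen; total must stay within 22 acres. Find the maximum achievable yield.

30

A has the best ratio (4/2); taking only A gives at most 2×4 = 8 (stopped by the supply cap of 2).
Mixing does better — 1×A, 1×C, and 2×U: area 22 ≤ 22, yield 1·4 + 1·8 + 2·9 = 30.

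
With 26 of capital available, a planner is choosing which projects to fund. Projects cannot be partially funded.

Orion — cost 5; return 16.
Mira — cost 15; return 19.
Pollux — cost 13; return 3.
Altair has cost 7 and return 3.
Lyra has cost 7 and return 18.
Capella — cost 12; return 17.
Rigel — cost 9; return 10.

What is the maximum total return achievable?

51

This is an integer program with binary decision variables.
Orion + Lyra + Capella: cost 5 + 7 + 12 = 24 ≤ 26, return 16 + 18 + 17 = 51.
Orion + Lyra + Rigel: cost 5 + 7 + 9 = 21 ≤ 26, return 16 + 18 + 10 = 44.
Orion + Capella + Rigel: cost 5 + 12 + 9 = 26 ≤ 26, return 16 + 17 + 10 = 43.
Best is Orion, Lyra, and Capella with total return 51.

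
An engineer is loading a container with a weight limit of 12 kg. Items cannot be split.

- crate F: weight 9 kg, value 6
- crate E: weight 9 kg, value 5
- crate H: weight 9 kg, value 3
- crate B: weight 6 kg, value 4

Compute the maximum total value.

6

This is an integer program with binary decision variables.
Take crate F: weight 9 ≤ 12, value 6.
No other feasible combination does better.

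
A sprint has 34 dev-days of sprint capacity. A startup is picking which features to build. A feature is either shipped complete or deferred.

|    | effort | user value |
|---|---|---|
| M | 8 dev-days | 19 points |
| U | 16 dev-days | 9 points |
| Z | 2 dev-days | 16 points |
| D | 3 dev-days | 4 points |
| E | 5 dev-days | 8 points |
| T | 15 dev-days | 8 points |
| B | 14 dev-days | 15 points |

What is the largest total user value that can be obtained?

Allowing fractional choices, the relaxed optimum would be about 63.1, but features are indivisible.
M + Z + D + E + B: effort 8 + 2 + 3 + 5 + 14 = 32 ≤ 34, user value 19 + 16 + 4 + 8 + 15 = 62.
M + Z + E + B: effort 8 + 2 + 5 + 14 = 29 ≤ 34, user value 19 + 16 + 8 + 15 = 58.
Best is M, Z, D, E, and B with total user value 62.

62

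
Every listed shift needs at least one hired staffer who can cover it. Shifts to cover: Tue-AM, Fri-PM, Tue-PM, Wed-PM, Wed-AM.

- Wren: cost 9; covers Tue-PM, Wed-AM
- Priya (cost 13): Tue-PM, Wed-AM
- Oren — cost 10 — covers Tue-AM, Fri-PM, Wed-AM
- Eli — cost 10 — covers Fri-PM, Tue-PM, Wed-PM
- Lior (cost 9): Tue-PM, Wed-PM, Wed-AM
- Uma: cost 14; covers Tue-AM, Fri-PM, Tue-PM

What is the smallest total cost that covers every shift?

19

Choose Oren and Lior: together they cover Tue-AM, Fri-PM, Tue-PM, Wed-PM, Wed-AM — every shift.
Total cost: 10 + 9 = 19.
No cover costs less than 19.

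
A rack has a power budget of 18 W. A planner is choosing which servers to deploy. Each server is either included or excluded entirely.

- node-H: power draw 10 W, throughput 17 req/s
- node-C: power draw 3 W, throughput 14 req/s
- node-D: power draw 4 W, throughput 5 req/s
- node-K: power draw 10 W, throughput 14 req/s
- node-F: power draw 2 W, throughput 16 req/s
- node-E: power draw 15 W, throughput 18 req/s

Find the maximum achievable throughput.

47

Allowing fractional choices, the relaxed optimum would be about 51.2, but servers are indivisible.
node-H + node-C + node-F: power draw 10 + 3 + 2 = 15 ≤ 18, throughput 17 + 14 + 16 = 47.
node-C + node-K + node-F: power draw 3 + 10 + 2 = 15 ≤ 18, throughput 14 + 14 + 16 = 44.
Best is node-H, node-C, and node-F with total throughput 47.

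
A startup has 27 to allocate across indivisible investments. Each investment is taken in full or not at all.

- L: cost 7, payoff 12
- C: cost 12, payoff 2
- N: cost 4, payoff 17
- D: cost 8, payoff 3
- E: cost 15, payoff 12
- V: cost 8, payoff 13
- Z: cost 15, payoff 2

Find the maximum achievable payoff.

This is an integer program with binary decision variables.
Allowing fractional choices, the relaxed optimum would be about 48.4, but investments are indivisible.
L + N + D + V: cost 7 + 4 + 8 + 8 = 27 ≤ 27, payoff 12 + 17 + 3 + 13 = 45.
L + N + V: cost 7 + 4 + 8 = 19 ≤ 27, payoff 12 + 17 + 13 = 42.
Best is L, N, D, and V with total payoff 45.

45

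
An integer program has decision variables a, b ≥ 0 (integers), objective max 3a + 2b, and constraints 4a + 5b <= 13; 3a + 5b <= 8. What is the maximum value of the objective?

6

(a,b)=(2,0): 4·2+5·0=8≤13, 3·2+5·0=6≤8, objective 6.
(a,b)=(1,1): 4·1+5·1=9≤13, 3·1+5·1=8≤8, objective 5.
(a,b)=(1,0): 4·1+5·0=4≤13, 3·1+5·0=3≤8, objective 3.
No feasible integer point exceeds 6.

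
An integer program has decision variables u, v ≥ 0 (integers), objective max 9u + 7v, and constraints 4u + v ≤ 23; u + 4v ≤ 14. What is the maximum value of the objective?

59

(u,v)=(5,2): 4·5+1·2=22≤23, 1·5+4·2=13≤14, objective 59.
(u,v)=(5,1): 4·5+1·1=21≤23, 1·5+4·1=9≤14, objective 52.
No feasible integer point exceeds 59.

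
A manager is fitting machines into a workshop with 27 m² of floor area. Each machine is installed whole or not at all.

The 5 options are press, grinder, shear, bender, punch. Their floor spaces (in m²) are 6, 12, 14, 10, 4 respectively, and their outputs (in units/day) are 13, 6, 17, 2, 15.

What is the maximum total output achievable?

Allowing fractional choices, the relaxed optimum would be about 46.5, but machines are indivisible.
shear + punch: floor space 14 + 4 = 18 ≤ 27, output 17 + 15 = 32.
press + shear + punch: floor space 6 + 14 + 4 = 24 ≤ 27, output 13 + 17 + 15 = 45.
press + grinder + punch: floor space 6 + 12 + 4 = 22 ≤ 27, output 13 + 6 + 15 = 34.
Best is press, shear, and punch with total output 45.

45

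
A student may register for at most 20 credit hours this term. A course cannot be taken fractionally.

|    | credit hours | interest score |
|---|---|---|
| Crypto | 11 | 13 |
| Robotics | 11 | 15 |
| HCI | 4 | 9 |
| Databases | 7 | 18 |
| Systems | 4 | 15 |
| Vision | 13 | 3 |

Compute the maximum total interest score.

42

Allowing fractional choices, the relaxed optimum would be about 48.8, but courses are indivisible.
HCI + Databases + Systems: credit hours 4 + 7 + 4 = 15 ≤ 20, interest score 9 + 18 + 15 = 42.
Robotics + HCI + Systems: credit hours 11 + 4 + 4 = 19 ≤ 20, interest score 15 + 9 + 15 = 39.
Crypto + HCI + Systems: credit hours 11 + 4 + 4 = 19 ≤ 20, interest score 13 + 9 + 15 = 37.
Best is HCI, Databases, and Systems with total interest score 42.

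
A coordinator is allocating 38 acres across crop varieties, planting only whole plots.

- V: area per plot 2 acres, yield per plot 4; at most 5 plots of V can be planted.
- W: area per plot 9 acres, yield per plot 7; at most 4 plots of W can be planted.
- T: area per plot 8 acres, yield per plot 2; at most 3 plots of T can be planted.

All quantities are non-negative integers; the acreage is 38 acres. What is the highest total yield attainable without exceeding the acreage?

5×V and 3×W: area 37 ≤ 38, yield 5·4 + 3·7 = 41.
4×V and 3×W: area 35 ≤ 38, yield 4·4 + 3·7 = 37.
Best is 41.

41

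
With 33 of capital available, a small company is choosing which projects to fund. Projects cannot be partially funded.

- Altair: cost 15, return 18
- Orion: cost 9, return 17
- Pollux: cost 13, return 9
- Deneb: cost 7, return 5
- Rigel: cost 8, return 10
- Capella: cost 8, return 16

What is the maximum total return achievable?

Take Altair, Orion, and Capella: cost 15 + 9 + 8 = 32 ≤ 33, return 18 + 17 + 16 = 51.
No other feasible combination does better.

51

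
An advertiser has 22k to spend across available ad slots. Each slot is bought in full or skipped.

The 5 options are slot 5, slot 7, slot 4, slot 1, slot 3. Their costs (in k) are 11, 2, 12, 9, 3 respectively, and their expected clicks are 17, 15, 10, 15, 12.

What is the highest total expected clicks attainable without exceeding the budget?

47

slot 7 + slot 1 + slot 3: cost 2 + 9 + 3 = 14 ≤ 22, expected clicks 15 + 15 + 12 = 42.
slot 5 + slot 7 + slot 3: cost 11 + 2 + 3 = 16 ≤ 22, expected clicks 17 + 15 + 12 = 44.
slot 5 + slot 7 + slot 1: cost 11 + 2 + 9 = 22 ≤ 22, expected clicks 17 + 15 + 15 = 47.
Best is slot 5, slot 7, and slot 1 with total expected clicks 47.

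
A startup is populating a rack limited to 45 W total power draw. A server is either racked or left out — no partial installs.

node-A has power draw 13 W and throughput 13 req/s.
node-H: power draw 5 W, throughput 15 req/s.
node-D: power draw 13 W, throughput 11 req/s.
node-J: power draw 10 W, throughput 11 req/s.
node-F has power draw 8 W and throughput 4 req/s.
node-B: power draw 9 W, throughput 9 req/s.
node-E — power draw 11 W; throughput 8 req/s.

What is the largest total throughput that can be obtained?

Allowing fractional choices, the relaxed optimum would be about 54.8, but servers are indivisible.
node-A + node-H + node-J + node-F + node-B: power draw 13 + 5 + 10 + 8 + 9 = 45 ≤ 45, throughput 13 + 15 + 11 + 4 + 9 = 52.
node-A + node-H + node-D + node-J: power draw 13 + 5 + 13 + 10 = 41 ≤ 45, throughput 13 + 15 + 11 + 11 = 50.
node-H + node-D + node-J + node-F + node-B: power draw 5 + 13 + 10 + 8 + 9 = 45 ≤ 45, throughput 15 + 11 + 11 + 4 + 9 = 50.
Best is node-A, node-H, node-J, node-F, and node-B with total throughput 52.

52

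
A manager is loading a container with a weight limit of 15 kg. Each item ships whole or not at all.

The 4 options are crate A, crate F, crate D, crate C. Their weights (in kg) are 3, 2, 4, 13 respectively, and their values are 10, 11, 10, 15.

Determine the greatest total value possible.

31

Treat it as a binary knapsack problem.
Allowing fractional choices, the relaxed optimum would be about 37.9, but items are indivisible.
crate A + crate F + crate D: weight 3 + 2 + 4 = 9 ≤ 15, value 10 + 11 + 10 = 31.
crate F + crate C: weight 2 + 13 = 15 ≤ 15, value 11 + 15 = 26.
Best is crate A, crate F, and crate D with total value 31.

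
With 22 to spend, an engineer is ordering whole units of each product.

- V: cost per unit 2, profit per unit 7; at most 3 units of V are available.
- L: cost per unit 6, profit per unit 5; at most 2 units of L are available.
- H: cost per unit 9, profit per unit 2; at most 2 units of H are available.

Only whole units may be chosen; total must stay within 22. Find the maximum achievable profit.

Take 3×V and 2×L: cost 18 ≤ 22, profit 3·7 + 2·5 = 31.
V has the best ratio (7/2) and is taken to its limit of 3; remaining capacity is filled optimally with the others.

31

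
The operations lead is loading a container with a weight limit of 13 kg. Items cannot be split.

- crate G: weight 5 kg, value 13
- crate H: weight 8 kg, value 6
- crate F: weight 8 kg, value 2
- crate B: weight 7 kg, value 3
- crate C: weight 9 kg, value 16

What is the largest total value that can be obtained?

19

crate C: weight 9 ≤ 13, value 16.
crate G + crate H: weight 5 + 8 = 13 ≤ 13, value 13 + 6 = 19.
Best is crate G and crate H with total value 19.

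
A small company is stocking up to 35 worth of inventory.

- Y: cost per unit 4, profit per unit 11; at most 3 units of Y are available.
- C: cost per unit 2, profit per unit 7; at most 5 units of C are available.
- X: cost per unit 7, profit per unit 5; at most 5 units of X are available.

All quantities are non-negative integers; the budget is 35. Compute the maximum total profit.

This is a bounded integer knapsack.
C has the best ratio (7/2); taking only C gives at most 5×7 = 35 (stopped by the supply cap of 5).
Mixing does better — 3×Y, 5×C, and 1×X: cost 29 ≤ 35, profit 3·11 + 5·7 + 1·5 = 73.

73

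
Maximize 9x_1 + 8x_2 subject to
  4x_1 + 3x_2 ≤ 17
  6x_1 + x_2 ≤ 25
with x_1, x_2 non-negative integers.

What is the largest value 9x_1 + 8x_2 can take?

42

(x_1,x_2)=(2,3): 4·2+3·3=17≤17, 6·2+1·3=15≤25, objective 42.
(x_1,x_2)=(1,4): 4·1+3·4=16≤17, 6·1+1·4=10≤25, objective 41.
(x_1,x_2)=(0,5): 4·0+3·5=15≤17, 6·0+1·5=5≤25, objective 40.
No feasible integer point exceeds 42.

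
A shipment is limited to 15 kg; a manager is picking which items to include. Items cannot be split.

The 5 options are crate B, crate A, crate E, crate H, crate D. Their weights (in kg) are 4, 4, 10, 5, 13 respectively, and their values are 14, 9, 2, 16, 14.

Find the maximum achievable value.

crate B + crate H: weight 4 + 5 = 9 ≤ 15, value 14 + 16 = 30.
crate B + crate A + crate H: weight 4 + 4 + 5 = 13 ≤ 15, value 14 + 9 + 16 = 39.
Best is crate B, crate A, and crate H with total value 39.

39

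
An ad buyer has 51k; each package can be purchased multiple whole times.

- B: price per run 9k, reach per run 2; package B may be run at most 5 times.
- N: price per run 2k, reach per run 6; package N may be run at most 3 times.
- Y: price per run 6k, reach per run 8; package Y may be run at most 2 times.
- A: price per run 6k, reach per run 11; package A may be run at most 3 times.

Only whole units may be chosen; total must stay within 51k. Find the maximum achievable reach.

69

N has the best ratio (6/2); taking only N gives at most 3×6 = 18 (stopped by the supply cap of 3).
Mixing does better — 1×B, 3×N, 2×Y, and 3×A: price 45 ≤ 51, reach 1·2 + 3·6 + 2·8 + 3·11 = 69.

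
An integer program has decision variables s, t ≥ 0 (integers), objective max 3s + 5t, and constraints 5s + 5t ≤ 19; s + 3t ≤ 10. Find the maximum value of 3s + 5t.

Relaxing integrality, the LP optimum is 17.60 at (s,t) = (0.7, 3.1), which is not an integer point.
(s,t)=(0,3) is feasible, giving 15.
(s,t)=(1,2) is feasible, giving 13.
(s,t)=(0,2) is feasible, giving 10.
No feasible integer point exceeds 15.

15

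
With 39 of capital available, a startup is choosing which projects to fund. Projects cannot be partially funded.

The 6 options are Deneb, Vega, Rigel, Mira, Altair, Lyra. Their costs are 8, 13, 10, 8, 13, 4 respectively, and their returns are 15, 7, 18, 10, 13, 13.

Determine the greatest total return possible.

Allowing fractional choices, the relaxed optimum would be about 65.0, but projects are indivisible.
Deneb + Rigel + Mira + Altair: cost 8 + 10 + 8 + 13 = 39 ≤ 39, return 15 + 18 + 10 + 13 = 56.
Deneb + Rigel + Mira + Lyra: cost 8 + 10 + 8 + 4 = 30 ≤ 39, return 15 + 18 + 10 + 13 = 56.
Deneb + Rigel + Altair + Lyra: cost 8 + 10 + 13 + 4 = 35 ≤ 39, return 15 + 18 + 13 + 13 = 59.
Best is Deneb, Rigel, Altair, and Lyra with total return 59.

59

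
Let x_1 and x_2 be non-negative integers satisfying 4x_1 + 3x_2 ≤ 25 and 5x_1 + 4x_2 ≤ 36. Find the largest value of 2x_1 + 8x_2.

(x_1,x_2)=(0,8): 4·0+3·8=24≤25, 5·0+4·8=32≤36, objective 64.
(x_1,x_2)=(1,7): 4·1+3·7=25≤25, 5·1+4·7=33≤36, objective 58.
(x_1,x_2)=(0,7): 4·0+3·7=21≤25, 5·0+4·7=28≤36, objective 56.
Maximum is 64 at (x_1,x_2)=(0,8).

64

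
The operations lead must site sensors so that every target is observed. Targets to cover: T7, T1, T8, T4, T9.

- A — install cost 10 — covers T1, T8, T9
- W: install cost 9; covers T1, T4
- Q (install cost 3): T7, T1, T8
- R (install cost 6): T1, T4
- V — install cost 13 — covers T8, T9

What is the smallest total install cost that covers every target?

19

Choose A, Q, and R: together they cover T7, T1, T8, T4, T9 — every target.
Total install cost: 10 + 3 + 6 = 19.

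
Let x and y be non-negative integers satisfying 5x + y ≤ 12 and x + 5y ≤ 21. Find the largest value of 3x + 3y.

15

The continuous relaxation peaks at (1.62, 3.88) with value 16.50; rounding to a feasible lattice point costs some objective.
(x,y)=(1,4): 5·1+1·4=9≤12, 1·1+5·4=21≤21, objective 15.
(x,y)=(0,4): 5·0+1·4=4≤12, 1·0+5·4=20≤21, objective 12.
(x,y)=(2,2): 5·2+1·2=12≤12, 1·2+5·2=12≤21, objective 12.
(x,y)=(1,3): 5·1+1·3=8≤12, 1·1+5·3=16≤21, objective 12.
No feasible integer point exceeds 15.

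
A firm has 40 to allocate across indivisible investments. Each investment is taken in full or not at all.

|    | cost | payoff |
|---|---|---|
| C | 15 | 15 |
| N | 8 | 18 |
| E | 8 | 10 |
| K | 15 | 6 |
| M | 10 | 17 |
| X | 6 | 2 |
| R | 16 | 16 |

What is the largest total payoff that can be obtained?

This is an integer program with binary decision variables.
Allowing fractional choices, the relaxed optimum would be about 59.0, but investments are indivisible.
N + M + X + R: cost 8 + 10 + 6 + 16 = 40 ≤ 40, payoff 18 + 17 + 2 + 16 = 53.
C + N + M + X: cost 15 + 8 + 10 + 6 = 39 ≤ 40, payoff 15 + 18 + 17 + 2 = 52.
Best is N, M, X, and R with total payoff 53.

53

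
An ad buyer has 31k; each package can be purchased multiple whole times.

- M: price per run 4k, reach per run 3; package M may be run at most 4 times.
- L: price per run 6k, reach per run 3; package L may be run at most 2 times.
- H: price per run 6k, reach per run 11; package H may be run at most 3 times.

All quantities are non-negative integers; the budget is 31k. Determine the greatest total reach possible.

42

H has the best ratio (11/6); taking only H gives at most 3×11 = 33 (stopped by the supply cap of 3).
Mixing does better — 3×M and 3×H: price 30 ≤ 31, reach 3·3 + 3·11 = 42.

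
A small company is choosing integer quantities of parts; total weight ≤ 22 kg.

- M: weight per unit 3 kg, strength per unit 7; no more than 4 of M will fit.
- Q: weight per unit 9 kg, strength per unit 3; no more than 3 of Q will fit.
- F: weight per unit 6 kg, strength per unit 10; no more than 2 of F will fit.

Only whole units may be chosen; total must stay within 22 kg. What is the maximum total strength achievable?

M has the best ratio (7/3); taking only M gives at most 4×7 = 28 (stopped by the supply cap of 4).
Mixing does better — 3×M and 2×F: weight 21 ≤ 22, strength 3·7 + 2·10 = 41.

41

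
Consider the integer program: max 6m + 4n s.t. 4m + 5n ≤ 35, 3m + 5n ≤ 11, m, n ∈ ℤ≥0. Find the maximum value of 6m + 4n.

The continuous relaxation peaks at (3.67, 0) with value 22.00; rounding to a feasible lattice point costs some objective.
(m,n)=(3,0): 4·3+5·0=12≤35, 3·3+5·0=9≤11, objective 18.
(m,n)=(2,1): 4·2+5·1=13≤35, 3·2+5·1=11≤11, objective 16.
(m,n)=(2,0): 4·2+5·0=8≤35, 3·2+5·0=6≤11, objective 12.
Maximum is 18 at (m,n)=(3,0).

18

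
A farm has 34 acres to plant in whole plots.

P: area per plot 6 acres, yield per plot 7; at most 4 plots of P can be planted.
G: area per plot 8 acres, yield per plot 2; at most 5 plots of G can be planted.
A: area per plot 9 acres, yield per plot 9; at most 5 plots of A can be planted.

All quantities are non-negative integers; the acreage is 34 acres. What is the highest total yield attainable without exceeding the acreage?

37

Take 4×P and 1×A: area 33 ≤ 34, yield 4·7 + 1·9 = 37.
P has the best ratio (7/6) and is taken to its limit of 4; remaining capacity is filled optimally with the others.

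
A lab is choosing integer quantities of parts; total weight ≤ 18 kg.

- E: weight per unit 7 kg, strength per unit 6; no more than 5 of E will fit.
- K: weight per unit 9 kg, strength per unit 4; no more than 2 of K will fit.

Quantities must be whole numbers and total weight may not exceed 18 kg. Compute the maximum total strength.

12

This is a bounded integer knapsack.
E has the best ratio (6/7); taking only E gives at most 2×6 = 12 (stopped by the weight limit).
Optimal: 2×E: weight 14 ≤ 18, strength 2·6 = 12.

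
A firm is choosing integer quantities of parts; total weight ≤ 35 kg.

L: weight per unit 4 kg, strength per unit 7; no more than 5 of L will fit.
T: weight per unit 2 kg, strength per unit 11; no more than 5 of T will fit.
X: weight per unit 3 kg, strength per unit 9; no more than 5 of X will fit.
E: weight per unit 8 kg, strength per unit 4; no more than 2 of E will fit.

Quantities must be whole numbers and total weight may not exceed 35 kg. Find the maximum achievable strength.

114

Take 2×L, 5×T, and 5×X: weight 33 ≤ 35, strength 2·7 + 5·11 + 5·9 = 114.
T has the best ratio (11/2) and is taken to its limit of 5; remaining capacity is filled optimally with the others.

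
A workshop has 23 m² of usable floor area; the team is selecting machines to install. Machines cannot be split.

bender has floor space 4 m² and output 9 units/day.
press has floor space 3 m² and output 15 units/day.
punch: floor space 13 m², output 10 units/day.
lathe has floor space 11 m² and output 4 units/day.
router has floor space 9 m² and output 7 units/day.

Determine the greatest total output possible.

Take bender, press, and punch: floor space 4 + 3 + 13 = 20 ≤ 23, output 9 + 15 + 10 = 34.
No other feasible combination does better.

34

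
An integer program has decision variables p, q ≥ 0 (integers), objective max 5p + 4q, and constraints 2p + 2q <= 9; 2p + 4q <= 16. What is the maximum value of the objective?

(p,q)=(4,0): 2·4+2·0=8≤9, 2·4+4·0=8≤16, objective 20.
(p,q)=(3,1): 2·3+2·1=8≤9, 2·3+4·1=10≤16, objective 19.
(p,q)=(3,0): 2·3+2·0=6≤9, 2·3+4·0=6≤16, objective 15.
The best lattice point is (4,0), giving 20.

20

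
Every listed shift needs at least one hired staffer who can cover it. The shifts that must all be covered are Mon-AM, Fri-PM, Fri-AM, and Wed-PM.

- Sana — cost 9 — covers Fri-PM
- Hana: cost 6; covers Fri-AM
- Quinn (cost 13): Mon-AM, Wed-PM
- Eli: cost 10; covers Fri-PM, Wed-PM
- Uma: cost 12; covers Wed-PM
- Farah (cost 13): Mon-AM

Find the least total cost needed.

The greedy cost-per-new-shift heuristic would pick Eli, Hana, and Quinn for 29, but a cheaper cover exists.
Choose Sana, Hana, and Quinn: together they cover Mon-AM, Fri-PM, Fri-AM, Wed-PM — every shift.
Total cost: 9 + 6 + 13 = 28.
No cover costs less than 28.

28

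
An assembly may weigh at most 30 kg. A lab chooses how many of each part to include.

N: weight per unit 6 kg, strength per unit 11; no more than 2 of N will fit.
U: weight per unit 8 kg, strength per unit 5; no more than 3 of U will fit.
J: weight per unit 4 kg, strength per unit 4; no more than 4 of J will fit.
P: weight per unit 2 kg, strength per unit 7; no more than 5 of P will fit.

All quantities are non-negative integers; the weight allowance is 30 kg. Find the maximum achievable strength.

Take 2×N, 2×J, and 5×P: weight 30 ≤ 30, strength 2·11 + 2·4 + 5·7 = 65.
P has the best ratio (7/2) and is taken to its limit of 5; remaining capacity is filled optimally with the others.

65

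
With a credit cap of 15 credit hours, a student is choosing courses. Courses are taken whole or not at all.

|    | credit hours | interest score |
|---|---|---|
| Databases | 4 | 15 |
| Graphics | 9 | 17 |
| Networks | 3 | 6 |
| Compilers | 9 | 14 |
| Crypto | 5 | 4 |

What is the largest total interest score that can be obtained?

32

Databases + Graphics: credit hours 4 + 9 = 13 ≤ 15, interest score 15 + 17 = 32.
Databases + Compilers: credit hours 4 + 9 = 13 ≤ 15, interest score 15 + 14 = 29.
Databases + Networks + Crypto: credit hours 4 + 3 + 5 = 12 ≤ 15, interest score 15 + 6 + 4 = 25.
Best is Databases and Graphics with total interest score 32.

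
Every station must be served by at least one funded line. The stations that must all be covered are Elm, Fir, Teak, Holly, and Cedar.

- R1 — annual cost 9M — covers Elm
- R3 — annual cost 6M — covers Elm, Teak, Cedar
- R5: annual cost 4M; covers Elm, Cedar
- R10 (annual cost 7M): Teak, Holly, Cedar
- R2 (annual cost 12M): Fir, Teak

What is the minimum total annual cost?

The greedy cost-per-new-station heuristic would pick R3, R10, and R2 for 25, but a cheaper cover exists.
Choose R5, R10, and R2: together they cover Elm, Fir, Teak, Holly, Cedar — every station.
Total annual cost: 4 + 7 + 12 = 23.
No cover costs less than 23.

23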